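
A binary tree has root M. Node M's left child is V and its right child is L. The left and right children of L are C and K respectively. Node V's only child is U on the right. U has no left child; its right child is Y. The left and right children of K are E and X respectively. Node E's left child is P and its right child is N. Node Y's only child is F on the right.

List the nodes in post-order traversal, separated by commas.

Post-order visits the left subtree, then the right subtree, then the node.
At M: go left to V.
  At V: no left child.
  At V: go right to U.
    At U: no left child.
    At U: go right to Y.
      At Y: no left child.
      At Y: go right to F.
        F is a leaf — visit F.
      Visit Y.
    Visit U.
  Visit V.
At M: go right to L.
  At L: go left to C.
    C is a leaf — visit C.
  At L: go right to K.
    At K: go left to E.
      At E: go left to P.
        P is a leaf — visit P.
      At E: go right to N.
        N is a leaf — visit N.
      Visit E.
    At K: go right to X.
      X is a leaf — visit X.
    Visit K.
  Visit L.
Visit M.

F, Y, U, V, C, P, N, E, X, K, L, M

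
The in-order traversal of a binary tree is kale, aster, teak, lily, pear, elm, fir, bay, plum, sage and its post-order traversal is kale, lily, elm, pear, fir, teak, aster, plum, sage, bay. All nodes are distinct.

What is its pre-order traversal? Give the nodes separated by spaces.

bay aster kale teak fir pear lily elm sage plum

The last element of post-order is the root; it splits in-order into left and right subtrees.
Root bay: left subtree has 7 nodes {kale, aster, teak, lily, pear, elm, fir}, right has 2 {plum, sage}.
  Root aster: left subtree has 1 node {kale}, right has 5 {teak, lily, pear, elm, fir}.
    Root teak: left subtree has 0 nodes { }, right has 4 {lily, pear, elm, fir}.
      Root fir: left subtree has 3 nodes {lily, pear, elm}, right has 0 { }.
        Root pear: left subtree has 1 node {lily}, right has 1 {elm}.
  Root sage: left subtree has 1 node {plum}, right has 0 { }.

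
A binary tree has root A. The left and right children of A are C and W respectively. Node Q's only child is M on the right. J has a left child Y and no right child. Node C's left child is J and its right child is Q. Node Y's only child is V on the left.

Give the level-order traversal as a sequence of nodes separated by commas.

A, C, W, J, Q, Y, M, V

Level-order visits nodes level by level from the root, left to right within each level.
Level 0: A
Level 1: C, W
Level 2: J, Q
Level 3: Y, M
Level 4: V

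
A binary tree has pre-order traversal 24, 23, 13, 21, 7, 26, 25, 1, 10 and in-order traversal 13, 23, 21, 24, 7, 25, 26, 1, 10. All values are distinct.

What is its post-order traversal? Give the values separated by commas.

13, 21, 23, 25, 10, 1, 26, 7, 24

The first element of pre-order is the root; it splits in-order into left and right subtrees.
Root 24: left subtree has 3 nodes {13, 23, 21}, right has 5 {7, 25, 26, 1, 10}.
  Root 23: left subtree has 1 node {13}, right has 1 {21}.
  Root 7: left subtree has 0 nodes { }, right has 4 {25, 26, 1, 10}.
    Root 26: left subtree has 1 node {25}, right has 2 {1, 10}.
      Root 1: left subtree has 0 nodes { }, right has 1 {10}.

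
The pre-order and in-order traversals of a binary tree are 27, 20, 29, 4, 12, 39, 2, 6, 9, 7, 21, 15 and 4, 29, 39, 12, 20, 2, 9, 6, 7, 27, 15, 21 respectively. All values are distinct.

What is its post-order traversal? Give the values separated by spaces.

4 39 12 29 9 7 6 2 20 15 21 27

The first element of pre-order is the root; it splits in-order into left and right subtrees.
Root 27: left subtree has 9 nodes {4, 29, 39, 12, 20, 2, 9, 6, 7}, right has 2 {15, 21}.
  Root 20: left subtree has 4 nodes {4, 29, 39, 12}, right has 4 {2, 9, 6, 7}.
    Root 29: left subtree has 1 node {4}, right has 2 {39, 12}.
      Root 12: left subtree has 1 node {39}, right has 0 { }.
    Root 2: left subtree has 0 nodes { }, right has 3 {9, 6, 7}.
      Root 6: left subtree has 1 node {9}, right has 1 {7}.
  Root 21: left subtree has 1 node {15}, right has 0 { }.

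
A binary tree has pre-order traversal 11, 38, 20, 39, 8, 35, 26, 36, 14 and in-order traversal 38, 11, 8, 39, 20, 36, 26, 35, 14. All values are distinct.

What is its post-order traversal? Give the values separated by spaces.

38 8 39 36 26 14 35 20 11

The first element of pre-order is the root; it splits in-order into left and right subtrees.
Root 11: left subtree has 1 node {38}, right has 7 {8, 39, 20, 36, 26, 35, 14}.
  Root 20: left subtree has 2 nodes {8, 39}, right has 4 {36, 26, 35, 14}.
    Root 39: left subtree has 1 node {8}, right has 0 { }.
    Root 35: left subtree has 2 nodes {36, 26}, right has 1 {14}.
      Root 26: left subtree has 1 node {36}, right has 0 { }.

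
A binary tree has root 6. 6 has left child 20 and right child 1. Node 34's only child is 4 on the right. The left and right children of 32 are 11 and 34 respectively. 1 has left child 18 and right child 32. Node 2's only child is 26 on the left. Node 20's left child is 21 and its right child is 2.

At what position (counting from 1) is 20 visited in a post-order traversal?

4

Post-order visits the left subtree, then the right subtree, then the node.
At 6: go left to 20.
  At 20: go left to 21.
    21 is a leaf — visit 21.
  At 20: go right to 2.
    At 2: go left to 26.
      26 is a leaf — visit 26.
    At 2: no right child.
    Visit 2.
  Visit 20.
At 6: go right to 1.
  At 1: go left to 18.
    18 is a leaf — visit 18.
  At 1: go right to 32.
    At 32: go left to 11.
      11 is a leaf — visit 11.
    At 32: go right to 34.
      At 34: no left child.
      At 34: go right to 4.
        4 is a leaf — visit 4.
      Visit 34.
    Visit 32.
  Visit 1.
Visit 6.
Full post-order sequence: 21, 26, 2, 20, 18, 11, 4, 34, 32, 1, 6.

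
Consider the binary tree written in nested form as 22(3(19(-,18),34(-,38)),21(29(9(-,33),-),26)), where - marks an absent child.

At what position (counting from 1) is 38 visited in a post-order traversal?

3

Post-order visits the left subtree, then the right subtree, then the node.
At 22: go left to 3.
  At 3: go left to 19.
    At 19: no left child.
    At 19: go right to 18.
      18 is a leaf — visit 18.
    Visit 19.
  At 3: go right to 34.
    At 34: no left child.
    At 34: go right to 38.
      38 is a leaf — visit 38.
    Visit 34.
  Visit 3.
At 22: go right to 21.
  At 21: go left to 29.
    At 29: go left to 9.
      At 9: no left child.
      At 9: go right to 33.
        33 is a leaf — visit 33.
      Visit 9.
    At 29: no right child.
    Visit 29.
  At 21: go right to 26.
    26 is a leaf — visit 26.
  Visit 21.
Visit 22.
Full post-order sequence: 18, 19, 38, 34, 3, 33, 9, 29, 26, 21, 22.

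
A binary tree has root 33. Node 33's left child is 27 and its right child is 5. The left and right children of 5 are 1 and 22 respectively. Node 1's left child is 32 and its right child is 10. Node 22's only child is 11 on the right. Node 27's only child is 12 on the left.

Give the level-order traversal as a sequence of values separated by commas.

Level-order visits nodes level by level from the root, left to right within each level.
Level 0: 33
Level 1: 27, 5
Level 2: 12, 1, 22
Level 3: 32, 10, 11

33, 27, 5, 12, 1, 22, 32, 10, 11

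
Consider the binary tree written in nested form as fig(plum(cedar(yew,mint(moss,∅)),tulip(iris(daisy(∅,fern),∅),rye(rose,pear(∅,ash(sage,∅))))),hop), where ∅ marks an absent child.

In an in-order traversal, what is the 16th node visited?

hop

In-order visits the left subtree, then the node, then the right subtree.
At fig: go left to plum.
  At plum: go left to cedar.
    At cedar: go left to yew.
      yew is a leaf — visit yew.
    Visit cedar.
    At cedar: go right to mint.
      At mint: go left to moss.
        moss is a leaf — visit moss.
      Visit mint.
      At mint: no right child.
  Visit plum.
  At plum: go right to tulip.
    At tulip: go left to iris.
      At iris: go left to daisy.
        At daisy: no left child.
        Visit daisy.
        At daisy: go right to fern.
          fern is a leaf — visit fern.
      Visit iris.
      At iris: no right child.
    Visit tulip.
    At tulip: go right to rye.
      At rye: go left to rose.
        rose is a leaf — visit rose.
      Visit rye.
      At rye: go right to pear.
        At pear: no left child.
        Visit pear.
        At pear: go right to ash.
          At ash: go left to sage.
            sage is a leaf — visit sage.
          Visit ash.
          At ash: no right child.
Visit fig.
At fig: go right to hop.
  hop is a leaf — visit hop.
Full in-order sequence: yew, cedar, moss, mint, plum, daisy, fern, iris, tulip, rose, rye, pear, sage, ash, fig, hop.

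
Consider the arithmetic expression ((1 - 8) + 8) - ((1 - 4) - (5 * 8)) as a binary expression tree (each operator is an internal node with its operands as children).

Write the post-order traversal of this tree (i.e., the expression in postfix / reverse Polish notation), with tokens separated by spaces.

Post-order on an expression tree gives postfix notation: for each operator, emit left operand, right operand, then the operator.

1 8 - 8 + 1 4 - 5 8 * - -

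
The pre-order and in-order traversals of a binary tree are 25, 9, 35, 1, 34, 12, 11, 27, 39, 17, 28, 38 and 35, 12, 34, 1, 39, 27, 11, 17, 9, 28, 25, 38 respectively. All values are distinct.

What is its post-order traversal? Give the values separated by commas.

12, 34, 39, 27, 17, 11, 1, 35, 28, 9, 38, 25

The first element of pre-order is the root; it splits in-order into left and right subtrees.
Root 25: left subtree has 10 nodes {35, 12, 34, 1, 39, 27, 11, 17, 9, 28}, right has 1 {38}.
  Root 9: left subtree has 8 nodes {35, 12, 34, 1, 39, 27, 11, 17}, right has 1 {28}.
    Root 35: left subtree has 0 nodes { }, right has 7 {12, 34, 1, 39, 27, 11, 17}.
      Root 1: left subtree has 2 nodes {12, 34}, right has 4 {39, 27, 11, 17}.
        Root 34: left subtree has 1 node {12}, right has 0 { }.
        Root 11: left subtree has 2 nodes {39, 27}, right has 1 {17}.
          Root 27: left subtree has 1 node {39}, right has 0 { }.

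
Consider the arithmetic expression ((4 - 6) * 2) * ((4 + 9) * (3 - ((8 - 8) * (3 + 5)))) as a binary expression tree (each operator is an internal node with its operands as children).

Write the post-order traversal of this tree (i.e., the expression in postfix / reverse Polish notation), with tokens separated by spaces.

Post-order on an expression tree gives postfix notation: for each operator, emit left operand, right operand, then the operator.

4 6 - 2 * 4 9 + 3 8 8 - 3 5 + * - * *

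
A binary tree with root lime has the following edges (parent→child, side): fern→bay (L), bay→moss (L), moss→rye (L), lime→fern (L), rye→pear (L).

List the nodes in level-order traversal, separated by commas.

lime, fern, bay, moss, rye, pear

Level-order visits nodes level by level from the root, left to right within each level.
Level 0: lime
Level 1: fern
Level 2: bay
Level 3: moss
Level 4: rye
Level 5: pear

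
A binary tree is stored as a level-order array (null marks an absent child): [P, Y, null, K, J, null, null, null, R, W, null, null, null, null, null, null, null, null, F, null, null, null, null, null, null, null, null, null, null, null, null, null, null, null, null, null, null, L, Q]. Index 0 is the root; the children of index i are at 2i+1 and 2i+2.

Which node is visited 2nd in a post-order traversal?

Q

Post-order visits the left subtree, then the right subtree, then the node.
At P: go left to Y.
  At Y: go left to K.
    At K: no left child.
    At K: go right to R.
      At R: no left child.
      At R: go right to F.
        At F: go left to L.
          L is a leaf — visit L.
        At F: go right to Q.
          Q is a leaf — visit Q.
        Visit F.
      Visit R.
    Visit K.
  At Y: go right to J.
    At J: go left to W.
      W is a leaf — visit W.
    At J: no right child.
    Visit J.
  Visit Y.
At P: no right child.
Visit P.
Full post-order sequence: L, Q, F, R, K, W, J, Y, P.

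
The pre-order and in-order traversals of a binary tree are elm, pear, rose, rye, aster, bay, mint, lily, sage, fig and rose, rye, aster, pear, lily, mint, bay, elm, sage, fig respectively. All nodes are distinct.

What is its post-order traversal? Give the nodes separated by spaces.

aster rye rose lily mint bay pear fig sage elm

The first element of pre-order is the root; it splits in-order into left and right subtrees.
Root elm: left subtree has 7 nodes {rose, rye, aster, pear, lily, mint, bay}, right has 2 {sage, fig}.
  Root pear: left subtree has 3 nodes {rose, rye, aster}, right has 3 {lily, mint, bay}.
    Root rose: left subtree has 0 nodes { }, right has 2 {rye, aster}.
      Root rye: left subtree has 0 nodes { }, right has 1 {aster}.
    Root bay: left subtree has 2 nodes {lily, mint}, right has 0 { }.
      Root mint: left subtree has 1 node {lily}, right has 0 { }.
  Root sage: left subtree has 0 nodes { }, right has 1 {fig}.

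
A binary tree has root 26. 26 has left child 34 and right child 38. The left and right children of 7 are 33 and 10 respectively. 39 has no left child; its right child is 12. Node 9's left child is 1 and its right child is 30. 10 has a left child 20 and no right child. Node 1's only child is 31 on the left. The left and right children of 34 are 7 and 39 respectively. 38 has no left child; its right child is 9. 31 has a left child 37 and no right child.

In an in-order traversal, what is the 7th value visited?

In-order visits the left subtree, then the node, then the right subtree.
At 26: go left to 34.
  At 34: go left to 7.
    At 7: go left to 33.
      33 is a leaf — visit 33.
    Visit 7.
    At 7: go right to 10.
      At 10: go left to 20.
        20 is a leaf — visit 20.
      Visit 10.
      At 10: no right child.
  Visit 34.
  At 34: go right to 39.
    At 39: no left child.
    Visit 39.
    At 39: go right to 12.
      12 is a leaf — visit 12.
Visit 26.
At 26: go right to 38.
  At 38: no left child.
  Visit 38.
  At 38: go right to 9.
    At 9: go left to 1.
      At 1: go left to 31.
        At 31: go left to 37.
          37 is a leaf — visit 37.
        Visit 31.
        At 31: no right child.
      Visit 1.
      At 1: no right child.
    Visit 9.
    At 9: go right to 30.
      30 is a leaf — visit 30.
Full in-order sequence: 33, 7, 20, 10, 34, 39, 12, 26, 38, 37, 31, 1, 9, 30.

12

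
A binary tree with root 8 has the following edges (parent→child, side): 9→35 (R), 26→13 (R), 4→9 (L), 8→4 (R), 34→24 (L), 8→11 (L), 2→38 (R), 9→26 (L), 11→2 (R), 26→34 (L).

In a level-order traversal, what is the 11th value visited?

24

Level-order visits nodes level by level from the root, left to right within each level.
Level 0: 8
Level 1: 11, 4
Level 2: 2, 9
Level 3: 38, 26, 35
Level 4: 34, 13
Level 5: 24
Full level-order sequence: 8, 11, 4, 2, 9, 38, 26, 35, 34, 13, 24.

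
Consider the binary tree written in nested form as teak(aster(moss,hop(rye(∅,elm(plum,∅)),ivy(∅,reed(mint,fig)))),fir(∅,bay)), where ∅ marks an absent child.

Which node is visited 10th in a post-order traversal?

aster

Post-order visits the left subtree, then the right subtree, then the node.
At teak: go left to aster.
  At aster: go left to moss.
    moss is a leaf — visit moss.
  At aster: go right to hop.
    At hop: go left to rye.
      At rye: no left child.
      At rye: go right to elm.
        At elm: go left to plum.
          plum is a leaf — visit plum.
        At elm: no right child.
        Visit elm.
      Visit rye.
    At hop: go right to ivy.
      At ivy: no left child.
      At ivy: go right to reed.
        At reed: go left to mint.
          mint is a leaf — visit mint.
        At reed: go right to fig.
          fig is a leaf — visit fig.
        Visit reed.
      Visit ivy.
    Visit hop.
  Visit aster.
At teak: go right to fir.
  At fir: no left child.
  At fir: go right to bay.
    bay is a leaf — visit bay.
  Visit fir.
Visit teak.
Full post-order sequence: moss, plum, elm, rye, mint, fig, reed, ivy, hop, aster, bay, fir, teak.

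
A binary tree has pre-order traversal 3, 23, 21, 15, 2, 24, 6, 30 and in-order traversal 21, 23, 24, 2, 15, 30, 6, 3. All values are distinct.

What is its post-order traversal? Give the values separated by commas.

The first element of pre-order is the root; it splits in-order into left and right subtrees.
Root 3: left subtree has 7 nodes {21, 23, 24, 2, 15, 30, 6}, right has 0 { }.
  Root 23: left subtree has 1 node {21}, right has 5 {24, 2, 15, 30, 6}.
    Root 15: left subtree has 2 nodes {24, 2}, right has 2 {30, 6}.
      Root 2: left subtree has 1 node {24}, right has 0 { }.
      Root 6: left subtree has 1 node {30}, right has 0 { }.

21, 24, 2, 30, 6, 15, 23, 3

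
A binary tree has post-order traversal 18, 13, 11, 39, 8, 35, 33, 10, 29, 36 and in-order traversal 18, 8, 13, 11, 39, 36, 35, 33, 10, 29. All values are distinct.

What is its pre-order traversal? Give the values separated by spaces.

The last element of post-order is the root; it splits in-order into left and right subtrees.
Root 36: left subtree has 5 nodes {18, 8, 13, 11, 39}, right has 4 {35, 33, 10, 29}.
  Root 8: left subtree has 1 node {18}, right has 3 {13, 11, 39}.
    Root 39: left subtree has 2 nodes {13, 11}, right has 0 { }.
      Root 11: left subtree has 1 node {13}, right has 0 { }.
  Root 29: left subtree has 3 nodes {35, 33, 10}, right has 0 { }.
    Root 10: left subtree has 2 nodes {35, 33}, right has 0 { }.
      Root 33: left subtree has 1 node {35}, right has 0 { }.

36 8 18 39 11 13 29 10 33 35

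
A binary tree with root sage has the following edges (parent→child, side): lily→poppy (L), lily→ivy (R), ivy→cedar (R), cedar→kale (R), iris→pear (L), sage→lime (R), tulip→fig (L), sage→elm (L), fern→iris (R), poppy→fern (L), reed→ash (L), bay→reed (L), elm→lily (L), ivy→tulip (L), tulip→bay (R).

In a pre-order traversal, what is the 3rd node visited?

Pre-order visits the node, then its left subtree, then its right subtree.
Visit sage.
At sage: go left to elm.
  Visit elm.
  At elm: go left to lily.
    Visit lily.
    At lily: go left to poppy.
      Visit poppy.
      At poppy: go left to fern.
        Visit fern.
        At fern: no left child.
        At fern: go right to iris.
          Visit iris.
          At iris: go left to pear.
            pear is a leaf — visit pear.
          At iris: no right child.
      At poppy: no right child.
    At lily: go right to ivy.
      Visit ivy.
      At ivy: go left to tulip.
        Visit tulip.
        At tulip: go left to fig.
          fig is a leaf — visit fig.
        At tulip: go right to bay.
          Visit bay.
          At bay: go left to reed.
            Visit reed.
            At reed: go left to ash.
              ash is a leaf — visit ash.
            At reed: no right child.
          At bay: no right child.
      At ivy: go right to cedar.
        Visit cedar.
        At cedar: no left child.
        At cedar: go right to kale.
          kale is a leaf — visit kale.
  At elm: no right child.
At sage: go right to lime.
  lime is a leaf — visit lime.
Full pre-order sequence: sage, elm, lily, poppy, fern, iris, pear, ivy, tulip, fig, bay, reed, ash, cedar, kale, lime.

lily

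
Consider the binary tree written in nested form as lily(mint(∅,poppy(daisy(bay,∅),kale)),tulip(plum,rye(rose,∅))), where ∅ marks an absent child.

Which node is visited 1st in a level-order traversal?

lily

Level-order visits nodes level by level from the root, left to right within each level.
Level 0: lily
Level 1: mint, tulip
Level 2: poppy, plum, rye
Level 3: daisy, kale, rose
Level 4: bay
Full level-order sequence: lily, mint, tulip, poppy, plum, rye, daisy, kale, rose, bay.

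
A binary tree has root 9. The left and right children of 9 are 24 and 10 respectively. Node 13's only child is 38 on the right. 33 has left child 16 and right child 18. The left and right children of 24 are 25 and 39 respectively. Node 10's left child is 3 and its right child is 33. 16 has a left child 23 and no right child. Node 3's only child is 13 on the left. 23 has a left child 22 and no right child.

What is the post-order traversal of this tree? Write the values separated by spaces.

25 39 24 38 13 3 22 23 16 18 33 10 9

Post-order visits the left subtree, then the right subtree, then the node.
At 9: go left to 24.
  At 24: go left to 25.
    25 is a leaf — visit 25.
  At 24: go right to 39.
    39 is a leaf — visit 39.
  Visit 24.
At 9: go right to 10.
  At 10: go left to 3.
    At 3: go left to 13.
      At 13: no left child.
      At 13: go right to 38.
        38 is a leaf — visit 38.
      Visit 13.
    At 3: no right child.
    Visit 3.
  At 10: go right to 33.
    At 33: go left to 16.
      At 16: go left to 23.
        At 23: go left to 22.
          22 is a leaf — visit 22.
        At 23: no right child.
        Visit 23.
      At 16: no right child.
      Visit 16.
    At 33: go right to 18.
      18 is a leaf — visit 18.
    Visit 33.
  Visit 10.
Visit 9.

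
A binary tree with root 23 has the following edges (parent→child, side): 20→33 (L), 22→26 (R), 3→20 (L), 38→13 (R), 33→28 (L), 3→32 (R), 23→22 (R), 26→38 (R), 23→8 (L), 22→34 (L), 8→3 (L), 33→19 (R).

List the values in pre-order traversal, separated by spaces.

Pre-order visits the node, then its left subtree, then its right subtree.
Visit 23.
At 23: go left to 8.
  Visit 8.
  At 8: go left to 3.
    Visit 3.
    At 3: go left to 20.
      Visit 20.
      At 20: go left to 33.
        Visit 33.
        At 33: go left to 28.
          28 is a leaf — visit 28.
        At 33: go right to 19.
          19 is a leaf — visit 19.
      At 20: no right child.
    At 3: go right to 32.
      32 is a leaf — visit 32.
  At 8: no right child.
At 23: go right to 22.
  Visit 22.
  At 22: go left to 34.
    34 is a leaf — visit 34.
  At 22: go right to 26.
    Visit 26.
    At 26: no left child.
    At 26: go right to 38.
      Visit 38.
      At 38: no left child.
      At 38: go right to 13.
        13 is a leaf — visit 13.

23 8 3 20 33 28 19 32 22 34 26 38 13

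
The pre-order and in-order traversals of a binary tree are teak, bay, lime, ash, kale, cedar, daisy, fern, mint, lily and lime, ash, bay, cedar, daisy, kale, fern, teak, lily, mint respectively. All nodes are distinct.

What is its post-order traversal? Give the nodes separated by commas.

The first element of pre-order is the root; it splits in-order into left and right subtrees.
Root teak: left subtree has 7 nodes {lime, ash, bay, cedar, daisy, kale, fern}, right has 2 {lily, mint}.
  Root bay: left subtree has 2 nodes {lime, ash}, right has 4 {cedar, daisy, kale, fern}.
    Root lime: left subtree has 0 nodes { }, right has 1 {ash}.
    Root kale: left subtree has 2 nodes {cedar, daisy}, right has 1 {fern}.
      Root cedar: left subtree has 0 nodes { }, right has 1 {daisy}.
  Root mint: left subtree has 1 node {lily}, right has 0 { }.

ash, lime, daisy, cedar, fern, kale, bay, lily, mint, teak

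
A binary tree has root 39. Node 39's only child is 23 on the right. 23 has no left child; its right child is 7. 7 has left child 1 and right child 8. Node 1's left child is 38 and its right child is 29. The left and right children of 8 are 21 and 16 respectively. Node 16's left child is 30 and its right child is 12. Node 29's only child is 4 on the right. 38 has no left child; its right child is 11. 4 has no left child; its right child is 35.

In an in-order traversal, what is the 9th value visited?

In-order visits the left subtree, then the node, then the right subtree.
At 39: no left child.
Visit 39.
At 39: go right to 23.
  At 23: no left child.
  Visit 23.
  At 23: go right to 7.
    At 7: go left to 1.
      At 1: go left to 38.
        At 38: no left child.
        Visit 38.
        At 38: go right to 11.
          11 is a leaf — visit 11.
      Visit 1.
      At 1: go right to 29.
        At 29: no left child.
        Visit 29.
        At 29: go right to 4.
          At 4: no left child.
          Visit 4.
          At 4: go right to 35.
            35 is a leaf — visit 35.
    Visit 7.
    At 7: go right to 8.
      At 8: go left to 21.
        21 is a leaf — visit 21.
      Visit 8.
      At 8: go right to 16.
        At 16: go left to 30.
          30 is a leaf — visit 30.
        Visit 16.
        At 16: go right to 12.
          12 is a leaf — visit 12.
Full in-order sequence: 39, 23, 38, 11, 1, 29, 4, 35, 7, 21, 8, 30, 16, 12.

7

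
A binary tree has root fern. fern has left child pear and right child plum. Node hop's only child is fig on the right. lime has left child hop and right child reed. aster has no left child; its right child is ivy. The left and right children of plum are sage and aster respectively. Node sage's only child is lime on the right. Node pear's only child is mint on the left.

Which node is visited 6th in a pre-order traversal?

lime

Pre-order visits the node, then its left subtree, then its right subtree.
Visit fern.
At fern: go left to pear.
  Visit pear.
  At pear: go left to mint.
    mint is a leaf — visit mint.
  At pear: no right child.
At fern: go right to plum.
  Visit plum.
  At plum: go left to sage.
    Visit sage.
    At sage: no left child.
    At sage: go right to lime.
      Visit lime.
      At lime: go left to hop.
        Visit hop.
        At hop: no left child.
        At hop: go right to fig.
          fig is a leaf — visit fig.
      At lime: go right to reed.
        reed is a leaf — visit reed.
  At plum: go right to aster.
    Visit aster.
    At aster: no left child.
    At aster: go right to ivy.
      ivy is a leaf — visit ivy.
Full pre-order sequence: fern, pear, mint, plum, sage, lime, hop, fig, reed, aster, ivy.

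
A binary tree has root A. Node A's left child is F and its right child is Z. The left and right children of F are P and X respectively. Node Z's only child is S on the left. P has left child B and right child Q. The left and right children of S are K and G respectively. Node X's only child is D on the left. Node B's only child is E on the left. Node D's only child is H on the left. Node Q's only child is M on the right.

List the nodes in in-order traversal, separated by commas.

E, B, P, Q, M, F, H, D, X, A, K, S, G, Z

In-order visits the left subtree, then the node, then the right subtree.
At A: go left to F.
  At F: go left to P.
    At P: go left to B.
      At B: go left to E.
        E is a leaf — visit E.
      Visit B.
      At B: no right child.
    Visit P.
    At P: go right to Q.
      At Q: no left child.
      Visit Q.
      At Q: go right to M.
        M is a leaf — visit M.
  Visit F.
  At F: go right to X.
    At X: go left to D.
      At D: go left to H.
        H is a leaf — visit H.
      Visit D.
      At D: no right child.
    Visit X.
    At X: no right child.
Visit A.
At A: go right to Z.
  At Z: go left to S.
    At S: go left to K.
      K is a leaf — visit K.
    Visit S.
    At S: go right to G.
      G is a leaf — visit G.
  Visit Z.
  At Z: no right child.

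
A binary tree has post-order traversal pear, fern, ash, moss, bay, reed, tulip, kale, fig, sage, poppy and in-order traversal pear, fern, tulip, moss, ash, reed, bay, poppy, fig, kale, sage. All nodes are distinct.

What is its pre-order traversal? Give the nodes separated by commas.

poppy, tulip, fern, pear, reed, moss, ash, bay, sage, fig, kale

The last element of post-order is the root; it splits in-order into left and right subtrees.
Root poppy: left subtree has 7 nodes {pear, fern, tulip, moss, ash, reed, bay}, right has 3 {fig, kale, sage}.
  Root tulip: left subtree has 2 nodes {pear, fern}, right has 4 {moss, ash, reed, bay}.
    Root fern: left subtree has 1 node {pear}, right has 0 { }.
    Root reed: left subtree has 2 nodes {moss, ash}, right has 1 {bay}.
      Root moss: left subtree has 0 nodes { }, right has 1 {ash}.
  Root sage: left subtree has 2 nodes {fig, kale}, right has 0 { }.
    Root fig: left subtree has 0 nodes { }, right has 1 {kale}.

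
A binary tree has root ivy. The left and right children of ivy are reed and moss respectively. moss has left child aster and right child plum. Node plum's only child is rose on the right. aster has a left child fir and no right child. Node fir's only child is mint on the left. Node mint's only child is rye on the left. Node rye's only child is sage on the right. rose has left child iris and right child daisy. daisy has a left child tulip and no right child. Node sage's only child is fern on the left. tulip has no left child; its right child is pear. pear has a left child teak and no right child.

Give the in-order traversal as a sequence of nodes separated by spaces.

reed ivy rye fern sage mint fir aster moss plum iris rose tulip teak pear daisy

In-order visits the left subtree, then the node, then the right subtree.
At ivy: go left to reed.
  reed is a leaf — visit reed.
Visit ivy.
At ivy: go right to moss.
  At moss: go left to aster.
    At aster: go left to fir.
      At fir: go left to mint.
        At mint: go left to rye.
          At rye: no left child.
          Visit rye.
          At rye: go right to sage.
            At sage: go left to fern.
              fern is a leaf — visit fern.
            Visit sage.
            At sage: no right child.
        Visit mint.
        At mint: no right child.
      Visit fir.
      At fir: no right child.
    Visit aster.
    At aster: no right child.
  Visit moss.
  At moss: go right to plum.
    At plum: no left child.
    Visit plum.
    At plum: go right to rose.
      At rose: go left to iris.
        iris is a leaf — visit iris.
      Visit rose.
      At rose: go right to daisy.
        At daisy: go left to tulip.
          At tulip: no left child.
          Visit tulip.
          At tulip: go right to pear.
            At pear: go left to teak.
              teak is a leaf — visit teak.
            Visit pear.
            At pear: no right child.
        Visit daisy.
        At daisy: no right child.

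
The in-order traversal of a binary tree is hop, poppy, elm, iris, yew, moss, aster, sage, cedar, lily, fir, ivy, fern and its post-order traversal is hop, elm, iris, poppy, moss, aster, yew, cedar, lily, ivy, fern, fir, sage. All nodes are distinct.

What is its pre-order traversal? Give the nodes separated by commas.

sage, yew, poppy, hop, iris, elm, aster, moss, fir, lily, cedar, fern, ivy

The last element of post-order is the root; it splits in-order into left and right subtrees.
Root sage: left subtree has 7 nodes {hop, poppy, elm, iris, yew, moss, aster}, right has 5 {cedar, lily, fir, ivy, fern}.
  Root yew: left subtree has 4 nodes {hop, poppy, elm, iris}, right has 2 {moss, aster}.
    Root poppy: left subtree has 1 node {hop}, right has 2 {elm, iris}.
      Root iris: left subtree has 1 node {elm}, right has 0 { }.
    Root aster: left subtree has 1 node {moss}, right has 0 { }.
  Root fir: left subtree has 2 nodes {cedar, lily}, right has 2 {ivy, fern}.
    Root lily: left subtree has 1 node {cedar}, right has 0 { }.
    Root fern: left subtree has 1 node {ivy}, right has 0 { }.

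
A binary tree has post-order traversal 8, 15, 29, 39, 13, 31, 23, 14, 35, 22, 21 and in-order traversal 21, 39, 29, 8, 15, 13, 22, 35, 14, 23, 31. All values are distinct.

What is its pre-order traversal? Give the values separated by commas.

21, 22, 13, 39, 29, 15, 8, 35, 14, 23, 31

The last element of post-order is the root; it splits in-order into left and right subtrees.
Root 21: left subtree has 0 nodes { }, right has 10 {39, 29, 8, 15, 13, 22, 35, 14, 23, 31}.
  Root 22: left subtree has 5 nodes {39, 29, 8, 15, 13}, right has 4 {35, 14, 23, 31}.
    Root 13: left subtree has 4 nodes {39, 29, 8, 15}, right has 0 { }.
      Root 39: left subtree has 0 nodes { }, right has 3 {29, 8, 15}.
        Root 29: left subtree has 0 nodes { }, right has 2 {8, 15}.
          Root 15: left subtree has 1 node {8}, right has 0 { }.
    Root 35: left subtree has 0 nodes { }, right has 3 {14, 23, 31}.
      Root 14: left subtree has 0 nodes { }, right has 2 {23, 31}.
        Root 23: left subtree has 0 nodes { }, right has 1 {31}.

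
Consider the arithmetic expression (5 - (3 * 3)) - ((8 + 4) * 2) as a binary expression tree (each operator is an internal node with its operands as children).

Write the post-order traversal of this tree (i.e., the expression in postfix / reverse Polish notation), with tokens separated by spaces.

Post-order on an expression tree gives postfix notation: for each operator, emit left operand, right operand, then the operator.

5 3 3 * - 8 4 + 2 * -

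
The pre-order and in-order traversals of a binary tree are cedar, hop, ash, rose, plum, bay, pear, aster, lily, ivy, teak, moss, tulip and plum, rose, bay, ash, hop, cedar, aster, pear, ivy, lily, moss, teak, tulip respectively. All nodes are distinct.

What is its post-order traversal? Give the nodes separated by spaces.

The first element of pre-order is the root; it splits in-order into left and right subtrees.
Root cedar: left subtree has 5 nodes {plum, rose, bay, ash, hop}, right has 7 {aster, pear, ivy, lily, moss, teak, tulip}.
  Root hop: left subtree has 4 nodes {plum, rose, bay, ash}, right has 0 { }.
    Root ash: left subtree has 3 nodes {plum, rose, bay}, right has 0 { }.
      Root rose: left subtree has 1 node {plum}, right has 1 {bay}.
  Root pear: left subtree has 1 node {aster}, right has 5 {ivy, lily, moss, teak, tulip}.
    Root lily: left subtree has 1 node {ivy}, right has 3 {moss, teak, tulip}.
      Root teak: left subtree has 1 node {moss}, right has 1 {tulip}.

plum bay rose ash hop aster ivy moss tulip teak lily pear cedar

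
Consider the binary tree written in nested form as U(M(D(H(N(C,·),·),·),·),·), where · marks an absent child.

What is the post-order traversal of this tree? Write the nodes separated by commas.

Post-order visits the left subtree, then the right subtree, then the node.
At U: go left to M.
  At M: go left to D.
    At D: go left to H.
      At H: go left to N.
        At N: go left to C.
          C is a leaf — visit C.
        At N: no right child.
        Visit N.
      At H: no right child.
      Visit H.
    At D: no right child.
    Visit D.
  At M: no right child.
  Visit M.
At U: no right child.
Visit U.

C, N, H, D, M, U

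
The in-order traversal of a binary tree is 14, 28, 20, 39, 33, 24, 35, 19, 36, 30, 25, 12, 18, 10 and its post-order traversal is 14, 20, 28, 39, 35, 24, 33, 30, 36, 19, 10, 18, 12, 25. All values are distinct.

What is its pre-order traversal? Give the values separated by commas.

25, 19, 33, 39, 28, 14, 20, 24, 35, 36, 30, 12, 18, 10

The last element of post-order is the root; it splits in-order into left and right subtrees.
Root 25: left subtree has 10 nodes {14, 28, 20, 39, 33, 24, 35, 19, 36, 30}, right has 3 {12, 18, 10}.
  Root 19: left subtree has 7 nodes {14, 28, 20, 39, 33, 24, 35}, right has 2 {36, 30}.
    Root 33: left subtree has 4 nodes {14, 28, 20, 39}, right has 2 {24, 35}.
      Root 39: left subtree has 3 nodes {14, 28, 20}, right has 0 { }.
        Root 28: left subtree has 1 node {14}, right has 1 {20}.
      Root 24: left subtree has 0 nodes { }, right has 1 {35}.
    Root 36: left subtree has 0 nodes { }, right has 1 {30}.
  Root 12: left subtree has 0 nodes { }, right has 2 {18, 10}.
    Root 18: left subtree has 0 nodes { }, right has 1 {10}.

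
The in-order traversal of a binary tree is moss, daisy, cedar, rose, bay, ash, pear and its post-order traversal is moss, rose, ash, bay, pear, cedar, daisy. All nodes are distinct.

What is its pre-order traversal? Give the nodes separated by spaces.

daisy moss cedar pear bay rose ash

The last element of post-order is the root; it splits in-order into left and right subtrees.
Root daisy: left subtree has 1 node {moss}, right has 5 {cedar, rose, bay, ash, pear}.
  Root cedar: left subtree has 0 nodes { }, right has 4 {rose, bay, ash, pear}.
    Root pear: left subtree has 3 nodes {rose, bay, ash}, right has 0 { }.
      Root bay: left subtree has 1 node {rose}, right has 1 {ash}.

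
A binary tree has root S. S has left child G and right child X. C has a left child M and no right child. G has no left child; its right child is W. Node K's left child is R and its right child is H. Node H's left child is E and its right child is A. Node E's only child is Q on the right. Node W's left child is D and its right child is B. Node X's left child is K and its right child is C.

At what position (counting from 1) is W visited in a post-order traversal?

Post-order visits the left subtree, then the right subtree, then the node.
At S: go left to G.
  At G: no left child.
  At G: go right to W.
    At W: go left to D.
      D is a leaf — visit D.
    At W: go right to B.
      B is a leaf — visit B.
    Visit W.
  Visit G.
At S: go right to X.
  At X: go left to K.
    At K: go left to R.
      R is a leaf — visit R.
    At K: go right to H.
      At H: go left to E.
        At E: no left child.
        At E: go right to Q.
          Q is a leaf — visit Q.
        Visit E.
      At H: go right to A.
        A is a leaf — visit A.
      Visit H.
    Visit K.
  At X: go right to C.
    At C: go left to M.
      M is a leaf — visit M.
    At C: no right child.
    Visit C.
  Visit X.
Visit S.
Full post-order sequence: D, B, W, G, R, Q, E, A, H, K, M, C, X, S.

3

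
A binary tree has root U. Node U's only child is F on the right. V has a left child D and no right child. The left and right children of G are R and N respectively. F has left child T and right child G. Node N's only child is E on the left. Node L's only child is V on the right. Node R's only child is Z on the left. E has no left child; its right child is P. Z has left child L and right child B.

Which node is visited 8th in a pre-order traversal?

Pre-order visits the node, then its left subtree, then its right subtree.
Visit U.
At U: no left child.
At U: go right to F.
  Visit F.
  At F: go left to T.
    T is a leaf — visit T.
  At F: go right to G.
    Visit G.
    At G: go left to R.
      Visit R.
      At R: go left to Z.
        Visit Z.
        At Z: go left to L.
          Visit L.
          At L: no left child.
          At L: go right to V.
            Visit V.
            At V: go left to D.
              D is a leaf — visit D.
            At V: no right child.
        At Z: go right to B.
          B is a leaf — visit B.
      At R: no right child.
    At G: go right to N.
      Visit N.
      At N: go left to E.
        Visit E.
        At E: no left child.
        At E: go right to P.
          P is a leaf — visit P.
      At N: no right child.
Full pre-order sequence: U, F, T, G, R, Z, L, V, D, B, N, E, P.

V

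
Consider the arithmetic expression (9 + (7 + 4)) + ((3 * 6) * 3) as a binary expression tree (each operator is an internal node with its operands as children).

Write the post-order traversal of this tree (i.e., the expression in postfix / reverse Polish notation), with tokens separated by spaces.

Post-order on an expression tree gives postfix notation: for each operator, emit left operand, right operand, then the operator.

9 7 4 + + 3 6 * 3 * +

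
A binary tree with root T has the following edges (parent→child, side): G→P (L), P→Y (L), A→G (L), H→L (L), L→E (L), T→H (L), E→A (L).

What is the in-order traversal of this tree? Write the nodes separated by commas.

In-order visits the left subtree, then the node, then the right subtree.
At T: go left to H.
  At H: go left to L.
    At L: go left to E.
      At E: go left to A.
        At A: go left to G.
          At G: go left to P.
            At P: go left to Y.
              Y is a leaf — visit Y.
            Visit P.
            At P: no right child.
          Visit G.
          At G: no right child.
        Visit A.
        At A: no right child.
      Visit E.
      At E: no right child.
    Visit L.
    At L: no right child.
  Visit H.
  At H: no right child.
Visit T.
At T: no right child.

Y, P, G, A, E, L, H, T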